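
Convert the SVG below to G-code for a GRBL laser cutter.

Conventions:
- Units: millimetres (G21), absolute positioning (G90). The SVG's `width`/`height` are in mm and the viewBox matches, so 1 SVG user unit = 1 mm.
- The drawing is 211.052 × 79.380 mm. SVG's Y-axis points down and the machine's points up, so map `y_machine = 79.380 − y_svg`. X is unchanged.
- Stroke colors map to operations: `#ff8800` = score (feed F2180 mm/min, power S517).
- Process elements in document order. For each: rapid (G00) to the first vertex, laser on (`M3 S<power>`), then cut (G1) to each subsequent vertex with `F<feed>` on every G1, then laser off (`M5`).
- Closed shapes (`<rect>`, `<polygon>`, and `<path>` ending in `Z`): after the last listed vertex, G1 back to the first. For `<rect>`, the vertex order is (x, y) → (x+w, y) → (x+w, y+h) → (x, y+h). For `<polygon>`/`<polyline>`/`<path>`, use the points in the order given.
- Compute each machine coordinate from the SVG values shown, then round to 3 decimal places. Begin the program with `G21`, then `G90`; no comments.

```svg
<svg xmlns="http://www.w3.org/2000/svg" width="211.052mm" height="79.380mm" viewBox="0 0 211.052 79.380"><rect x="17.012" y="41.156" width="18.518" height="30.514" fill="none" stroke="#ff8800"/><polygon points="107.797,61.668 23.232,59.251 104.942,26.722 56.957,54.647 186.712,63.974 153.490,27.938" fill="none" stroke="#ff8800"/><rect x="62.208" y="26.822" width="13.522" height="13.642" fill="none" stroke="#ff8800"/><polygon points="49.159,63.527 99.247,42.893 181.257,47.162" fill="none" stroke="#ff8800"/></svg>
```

G21
G90
G00 X17.012 Y38.224
M3 S517
G1 X35.530 Y38.224 F2180
G1 X35.530 Y7.710 F2180
G1 X17.012 Y7.710 F2180
G1 X17.012 Y38.224 F2180
M5
G00 X107.797 Y17.712
M3 S517
G1 X23.232 Y20.129 F2180
G1 X104.942 Y52.658 F2180
G1 X56.957 Y24.733 F2180
G1 X186.712 Y15.406 F2180
G1 X153.490 Y51.442 F2180
G1 X107.797 Y17.712 F2180
M5
G00 X62.208 Y52.558
M3 S517
G1 X75.730 Y52.558 F2180
G1 X75.730 Y38.916 F2180
G1 X62.208 Y38.916 F2180
G1 X62.208 Y52.558 F2180
M5
G00 X49.159 Y15.853
M3 S517
G1 X99.247 Y36.487 F2180
G1 X181.257 Y32.218 F2180
G1 X49.159 Y15.853 F2180
M5

viewBox `0 0 211.052 79.380` with mm width/height → 1 unit = 1 mm. Flip: y_m = 79.380 − y_svg.

**Shape 1** — `<rect>` rectangle, stroke `#ff8800` → score (S517, F2180). Machine vertices: (17.012,38.224) → (35.530,38.224) → (35.530,7.710) → (17.012,7.710) → (17.012,38.224). Closed: final G1 returns to the first vertex.

**Shape 2** — `<polygon>` closed polygon, stroke `#ff8800` → score (S517, F2180). Machine vertices: (107.797,17.712) → (23.232,20.129) → (104.942,52.658) → (56.957,24.733) → (186.712,15.406) → (153.490,51.442) → (107.797,17.712). Closed: final G1 returns to the first vertex.

**Shape 3** — `<rect>` rectangle, stroke `#ff8800` → score (S517, F2180). Machine vertices: (62.208,52.558) → (75.730,52.558) → (75.730,38.916) → (62.208,38.916) → (62.208,52.558). Closed: final G1 returns to the first vertex.

**Shape 4** — `<polygon>` closed polygon, stroke `#ff8800` → score (S517, F2180). Machine vertices: (49.159,15.853) → (99.247,36.487) → (181.257,32.218) → (49.159,15.853). Closed: final G1 returns to the first vertex.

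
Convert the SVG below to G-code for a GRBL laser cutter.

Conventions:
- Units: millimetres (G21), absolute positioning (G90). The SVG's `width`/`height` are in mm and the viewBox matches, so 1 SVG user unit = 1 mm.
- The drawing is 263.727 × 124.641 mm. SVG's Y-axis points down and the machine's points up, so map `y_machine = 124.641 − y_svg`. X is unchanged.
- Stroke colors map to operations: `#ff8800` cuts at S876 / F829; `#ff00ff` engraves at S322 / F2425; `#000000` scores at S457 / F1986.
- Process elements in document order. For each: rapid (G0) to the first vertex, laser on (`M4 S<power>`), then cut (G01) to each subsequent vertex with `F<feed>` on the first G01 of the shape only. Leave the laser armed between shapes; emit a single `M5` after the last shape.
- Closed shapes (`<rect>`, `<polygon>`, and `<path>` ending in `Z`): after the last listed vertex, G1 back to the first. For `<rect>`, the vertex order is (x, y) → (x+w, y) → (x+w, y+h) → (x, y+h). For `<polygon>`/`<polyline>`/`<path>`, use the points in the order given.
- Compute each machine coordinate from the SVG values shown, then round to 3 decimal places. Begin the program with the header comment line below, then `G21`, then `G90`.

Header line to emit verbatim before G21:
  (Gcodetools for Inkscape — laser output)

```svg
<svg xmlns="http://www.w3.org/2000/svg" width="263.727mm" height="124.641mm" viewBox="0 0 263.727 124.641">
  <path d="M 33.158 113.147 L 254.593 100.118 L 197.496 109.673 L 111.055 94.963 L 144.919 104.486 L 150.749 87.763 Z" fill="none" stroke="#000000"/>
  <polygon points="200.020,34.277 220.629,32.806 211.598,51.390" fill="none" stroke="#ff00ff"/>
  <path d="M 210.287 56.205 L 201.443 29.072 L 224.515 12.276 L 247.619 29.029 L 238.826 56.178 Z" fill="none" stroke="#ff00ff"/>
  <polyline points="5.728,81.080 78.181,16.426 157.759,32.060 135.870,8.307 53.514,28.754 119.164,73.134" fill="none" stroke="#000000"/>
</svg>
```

(Gcodetools for Inkscape — laser output)
G21
G90
G0 X33.158 Y11.494
M4 S457
G01 X254.593 Y24.523 F1986
G01 X197.496 Y14.968
G01 X111.055 Y29.678
G01 X144.919 Y20.155
G01 X150.749 Y36.878
G01 X33.158 Y11.494
G0 X200.020 Y90.364
M4 S322
G01 X220.629 Y91.835 F2425
G01 X211.598 Y73.251
G01 X200.020 Y90.364
G0 X210.287 Y68.436
M4 S322
G01 X201.443 Y95.569 F2425
G01 X224.515 Y112.365
G01 X247.619 Y95.612
G01 X238.826 Y68.463
G01 X210.287 Y68.436
G0 X5.728 Y43.561
M4 S457
G01 X78.181 Y108.215 F1986
G01 X157.759 Y92.581
G01 X135.870 Y116.334
G01 X53.514 Y95.887
G01 X119.164 Y51.507
M5

1 u = 1 mm; y_m = 124.641 − y.

[1] `<path>` closed polygon, #000000→score S457 F1986: (33.158,11.494) → (254.593,24.523) → (197.496,14.968) → (111.055,29.678) → (144.919,20.155) → (150.749,36.878) → (33.158,11.494) (closed)

[2] `<polygon>` regular polygon, #ff00ff→engrave S322 F2425: (200.020,90.364) → (220.629,91.835) → (211.598,73.251) → (200.020,90.364) (closed)

[3] `<path>` regular polygon, #ff00ff→engrave S322 F2425: (210.287,68.436) → (201.443,95.569) → (224.515,112.365) → (247.619,95.612) → (238.826,68.463) → (210.287,68.436) (closed)

[4] `<polyline>` open polyline, #000000→score S457 F1986: (5.728,43.561) → (78.181,108.215) → (157.759,92.581) → (135.870,116.334) → (53.514,95.887) → (119.164,51.507)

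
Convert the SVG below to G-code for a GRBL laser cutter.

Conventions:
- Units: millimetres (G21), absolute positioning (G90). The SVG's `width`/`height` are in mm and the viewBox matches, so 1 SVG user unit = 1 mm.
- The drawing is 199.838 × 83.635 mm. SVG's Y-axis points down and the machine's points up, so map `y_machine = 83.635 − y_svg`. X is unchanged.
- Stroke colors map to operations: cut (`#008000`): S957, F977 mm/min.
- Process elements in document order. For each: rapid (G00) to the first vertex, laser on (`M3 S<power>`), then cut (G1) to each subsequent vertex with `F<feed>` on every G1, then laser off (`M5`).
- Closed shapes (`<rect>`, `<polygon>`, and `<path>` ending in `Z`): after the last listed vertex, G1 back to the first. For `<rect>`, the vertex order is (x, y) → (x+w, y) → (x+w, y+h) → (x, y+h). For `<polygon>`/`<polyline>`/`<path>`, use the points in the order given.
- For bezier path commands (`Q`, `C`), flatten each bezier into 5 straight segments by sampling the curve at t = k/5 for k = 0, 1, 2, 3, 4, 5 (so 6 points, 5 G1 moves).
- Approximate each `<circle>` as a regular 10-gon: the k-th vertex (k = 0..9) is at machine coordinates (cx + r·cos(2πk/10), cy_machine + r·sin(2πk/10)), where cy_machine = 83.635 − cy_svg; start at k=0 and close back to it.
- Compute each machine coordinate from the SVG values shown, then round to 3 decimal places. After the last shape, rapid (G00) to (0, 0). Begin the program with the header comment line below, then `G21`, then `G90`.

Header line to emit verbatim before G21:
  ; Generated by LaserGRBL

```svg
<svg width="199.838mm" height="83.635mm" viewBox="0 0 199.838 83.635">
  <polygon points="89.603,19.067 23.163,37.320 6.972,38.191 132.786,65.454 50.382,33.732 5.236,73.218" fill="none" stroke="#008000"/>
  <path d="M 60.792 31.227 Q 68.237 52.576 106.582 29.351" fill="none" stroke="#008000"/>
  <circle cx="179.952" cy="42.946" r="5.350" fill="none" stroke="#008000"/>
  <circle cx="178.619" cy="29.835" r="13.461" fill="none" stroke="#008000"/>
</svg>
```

viewBox `0 0 199.838 83.635` with mm width/height → 1 unit = 1 mm. Flip: y_m = 83.635 − y_svg.

**Shape 1** — `<polygon>` closed polygon, stroke `#008000` → cut (S957, F977). Machine vertices: (89.603,64.568) → (23.163,46.315) → (6.972,45.444) → (132.786,18.181) → (50.382,49.903) → (5.236,10.417) → (89.603,64.568). Closed: final G1 returns to the first vertex.

**Shape 2** — `<path>` quadratic bezier, stroke `#008000` → cut (S957, F977). Control points (SVG): P0=(60.792,31.227), P1=(68.237,52.576), P2=(106.582,29.351); sampled at t=k/5. Machine vertices: (60.792,52.408) → (65.006,45.651) → (71.692,42.461) → (80.850,42.836) → (92.480,46.777) → (106.582,54.284). Open path.

**Shape 3** — `<circle>` circle, stroke `#008000` → cut (S957, F977). Machine vertices: (185.302,40.689) → (184.280,43.834) → (181.605,45.777) → (178.299,45.777) → (175.624,43.834) → (174.602,40.689) → (175.624,37.544) → (178.299,35.601) → (181.605,35.601) → (184.280,37.544) → (185.302,40.689). Closed: final G1 returns to the first vertex.

**Shape 4** — `<circle>` circle, stroke `#008000` → cut (S957, F977). Machine vertices: (192.080,53.800) → (189.509,61.712) → (182.779,66.602) → (174.459,66.602) → (167.729,61.712) → (165.158,53.800) → (167.729,45.888) → (174.459,40.998) → (182.779,40.998) → (189.509,45.888) → (192.080,53.800). Closed: final G1 returns to the first vertex.

; Generated by LaserGRBL
G21
G90
G00 X89.603 Y64.568
M3 S957
G1 X23.163 Y46.315 F977
G1 X6.972 Y45.444 F977
G1 X132.786 Y18.181 F977
G1 X50.382 Y49.903 F977
G1 X5.236 Y10.417 F977
G1 X89.603 Y64.568 F977
M5
G00 X60.792 Y52.408
M3 S957
G1 X65.006 Y45.651 F977
G1 X71.692 Y42.461 F977
G1 X80.850 Y42.836 F977
G1 X92.480 Y46.777 F977
G1 X106.582 Y54.284 F977
M5
G00 X185.302 Y40.689
M3 S957
G1 X184.280 Y43.834 F977
G1 X181.605 Y45.777 F977
G1 X178.299 Y45.777 F977
G1 X175.624 Y43.834 F977
G1 X174.602 Y40.689 F977
G1 X175.624 Y37.544 F977
G1 X178.299 Y35.601 F977
G1 X181.605 Y35.601 F977
G1 X184.280 Y37.544 F977
G1 X185.302 Y40.689 F977
M5
G00 X192.080 Y53.800
M3 S957
G1 X189.509 Y61.712 F977
G1 X182.779 Y66.602 F977
G1 X174.459 Y66.602 F977
G1 X167.729 Y61.712 F977
G1 X165.158 Y53.800 F977
G1 X167.729 Y45.888 F977
G1 X174.459 Y40.998 F977
G1 X182.779 Y40.998 F977
G1 X189.509 Y45.888 F977
G1 X192.080 Y53.800 F977
M5
G00 X0.000 Y0.000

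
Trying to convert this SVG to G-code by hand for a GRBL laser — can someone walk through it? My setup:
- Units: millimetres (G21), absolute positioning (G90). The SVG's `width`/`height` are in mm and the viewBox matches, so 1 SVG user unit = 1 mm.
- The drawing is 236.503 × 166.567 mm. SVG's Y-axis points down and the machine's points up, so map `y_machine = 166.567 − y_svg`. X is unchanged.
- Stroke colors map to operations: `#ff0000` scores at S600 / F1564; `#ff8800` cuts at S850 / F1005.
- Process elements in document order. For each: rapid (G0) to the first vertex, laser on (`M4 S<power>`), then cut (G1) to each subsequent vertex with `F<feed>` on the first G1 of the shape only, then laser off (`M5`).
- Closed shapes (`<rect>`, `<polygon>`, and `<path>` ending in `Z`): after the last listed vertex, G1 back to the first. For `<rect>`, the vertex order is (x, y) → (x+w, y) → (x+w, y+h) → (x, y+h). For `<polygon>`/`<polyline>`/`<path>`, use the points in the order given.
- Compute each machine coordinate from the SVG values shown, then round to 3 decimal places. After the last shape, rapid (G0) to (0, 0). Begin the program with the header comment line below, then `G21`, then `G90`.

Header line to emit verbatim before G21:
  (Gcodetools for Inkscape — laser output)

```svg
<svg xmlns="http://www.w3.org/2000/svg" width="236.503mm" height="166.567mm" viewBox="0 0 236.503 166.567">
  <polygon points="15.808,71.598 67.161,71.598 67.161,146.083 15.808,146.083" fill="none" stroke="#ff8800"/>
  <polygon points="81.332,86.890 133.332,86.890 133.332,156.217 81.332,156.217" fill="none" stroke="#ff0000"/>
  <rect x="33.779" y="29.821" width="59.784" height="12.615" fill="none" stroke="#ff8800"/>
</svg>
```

viewBox `0 0 236.503 166.567` with mm width/height → 1 unit = 1 mm. Flip: y_m = 166.567 − y_svg.

**Shape 1** — `<polygon>` rectangle, stroke `#ff8800` → cut (S850, F1005). Machine vertices: (15.808,94.969) → (67.161,94.969) → (67.161,20.484) → (15.808,20.484) → (15.808,94.969). Closed: final G1 returns to the first vertex.

**Shape 2** — `<polygon>` rectangle, stroke `#ff0000` → score (S600, F1564). Machine vertices: (81.332,79.677) → (133.332,79.677) → (133.332,10.350) → (81.332,10.350) → (81.332,79.677). Closed: final G1 returns to the first vertex.

**Shape 3** — `<rect>` rectangle, stroke `#ff8800` → cut (S850, F1005). Machine vertices: (33.779,136.746) → (93.563,136.746) → (93.563,124.131) → (33.779,124.131) → (33.779,136.746). Closed: final G1 returns to the first vertex.

(Gcodetools for Inkscape — laser output)
G21
G90
G0 X15.808 Y94.969
M4 S850
G1 X67.161 Y94.969 F1005
G1 X67.161 Y20.484
G1 X15.808 Y20.484
G1 X15.808 Y94.969
M5
G0 X81.332 Y79.677
M4 S600
G1 X133.332 Y79.677 F1564
G1 X133.332 Y10.350
G1 X81.332 Y10.350
G1 X81.332 Y79.677
M5
G0 X33.779 Y136.746
M4 S850
G1 X93.563 Y136.746 F1005
G1 X93.563 Y124.131
G1 X33.779 Y124.131
G1 X33.779 Y136.746
M5
G0 X0.000 Y0.000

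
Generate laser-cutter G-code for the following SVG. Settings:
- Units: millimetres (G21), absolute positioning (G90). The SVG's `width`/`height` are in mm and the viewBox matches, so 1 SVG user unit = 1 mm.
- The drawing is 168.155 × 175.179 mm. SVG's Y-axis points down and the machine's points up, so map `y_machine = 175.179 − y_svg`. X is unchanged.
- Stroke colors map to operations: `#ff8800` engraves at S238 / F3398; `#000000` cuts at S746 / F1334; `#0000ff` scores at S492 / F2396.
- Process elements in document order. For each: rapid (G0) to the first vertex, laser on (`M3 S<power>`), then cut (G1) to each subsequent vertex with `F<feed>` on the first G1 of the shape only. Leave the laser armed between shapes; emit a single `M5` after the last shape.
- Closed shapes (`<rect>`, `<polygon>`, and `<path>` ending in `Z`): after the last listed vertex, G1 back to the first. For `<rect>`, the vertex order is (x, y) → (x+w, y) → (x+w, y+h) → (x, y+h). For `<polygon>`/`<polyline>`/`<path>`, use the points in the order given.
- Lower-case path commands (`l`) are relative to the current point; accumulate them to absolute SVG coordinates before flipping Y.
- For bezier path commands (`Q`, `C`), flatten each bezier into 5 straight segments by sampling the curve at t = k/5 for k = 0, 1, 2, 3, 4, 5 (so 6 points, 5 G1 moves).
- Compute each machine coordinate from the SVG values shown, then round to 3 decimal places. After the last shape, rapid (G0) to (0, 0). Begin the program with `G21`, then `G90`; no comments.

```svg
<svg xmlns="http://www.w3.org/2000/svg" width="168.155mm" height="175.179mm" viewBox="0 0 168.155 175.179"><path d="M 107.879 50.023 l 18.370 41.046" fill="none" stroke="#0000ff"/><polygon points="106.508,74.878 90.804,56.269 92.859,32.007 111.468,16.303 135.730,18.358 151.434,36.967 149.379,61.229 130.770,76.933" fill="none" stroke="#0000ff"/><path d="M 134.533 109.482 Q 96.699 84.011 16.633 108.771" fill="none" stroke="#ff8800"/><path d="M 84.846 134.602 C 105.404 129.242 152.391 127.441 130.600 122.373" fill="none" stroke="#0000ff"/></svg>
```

G21
G90
G0 X107.879 Y125.156
M3 S492
G1 X126.249 Y84.110 F2396
G0 X106.508 Y100.301
M3 S492
G1 X90.804 Y118.910 F2396
G1 X92.859 Y143.172
G1 X111.468 Y158.876
G1 X135.730 Y156.821
G1 X151.434 Y138.212
G1 X149.379 Y113.950
G1 X130.770 Y98.246
G1 X106.508 Y100.301
G0 X134.533 Y65.697
M3 S238
G1 X117.710 Y73.876 F3398
G1 X97.509 Y78.037
G1 X73.929 Y78.179
G1 X46.970 Y74.303
G1 X16.633 Y66.408
G0 X84.846 Y40.577
M3 S492
G1 X99.591 Y43.421 F2396
G1 X116.108 Y45.738
G1 X129.829 Y47.856
G1 X136.183 Y50.103
G1 X130.600 Y52.806
M5
G0 X0.000 Y0.000

viewBox `0 0 168.155 175.179` with mm width/height → 1 unit = 1 mm. Flip: y_m = 175.179 − y_svg.

**Shape 1** — `<path>` line segment, stroke `#0000ff` → score (S492, F2396). Machine vertices: (107.879,125.156) → (126.249,84.110). Open path.

**Shape 2** — `<polygon>` regular polygon, stroke `#0000ff` → score (S492, F2396). Machine vertices: (106.508,100.301) → (90.804,118.910) → (92.859,143.172) → (111.468,158.876) → (135.730,156.821) → (151.434,138.212) → (149.379,113.950) → (130.770,98.246) → (106.508,100.301). Closed: final G1 returns to the first vertex.

**Shape 3** — `<path>` quadratic bezier, stroke `#ff8800` → engrave (S238, F3398). Control points (SVG): P0=(134.533,109.482), P1=(96.699,84.011), P2=(16.633,108.771); sampled at t=k/5. Machine vertices: (134.533,65.697) → (117.710,73.876) → (97.509,78.037) → (73.929,78.179) → (46.970,74.303) → (16.633,66.408). Open path.

**Shape 4** — `<path>` cubic bezier, stroke `#0000ff` → score (S492, F2396). Control points (SVG): P0=(84.846,134.602), P1=(105.404,129.242), P2=(152.391,127.441), P3=(130.600,122.373); sampled at t=k/5. Machine vertices: (84.846,40.577) → (99.591,43.421) → (116.108,45.738) → (129.829,47.856) → (136.183,50.103) → (130.600,52.806). Open path.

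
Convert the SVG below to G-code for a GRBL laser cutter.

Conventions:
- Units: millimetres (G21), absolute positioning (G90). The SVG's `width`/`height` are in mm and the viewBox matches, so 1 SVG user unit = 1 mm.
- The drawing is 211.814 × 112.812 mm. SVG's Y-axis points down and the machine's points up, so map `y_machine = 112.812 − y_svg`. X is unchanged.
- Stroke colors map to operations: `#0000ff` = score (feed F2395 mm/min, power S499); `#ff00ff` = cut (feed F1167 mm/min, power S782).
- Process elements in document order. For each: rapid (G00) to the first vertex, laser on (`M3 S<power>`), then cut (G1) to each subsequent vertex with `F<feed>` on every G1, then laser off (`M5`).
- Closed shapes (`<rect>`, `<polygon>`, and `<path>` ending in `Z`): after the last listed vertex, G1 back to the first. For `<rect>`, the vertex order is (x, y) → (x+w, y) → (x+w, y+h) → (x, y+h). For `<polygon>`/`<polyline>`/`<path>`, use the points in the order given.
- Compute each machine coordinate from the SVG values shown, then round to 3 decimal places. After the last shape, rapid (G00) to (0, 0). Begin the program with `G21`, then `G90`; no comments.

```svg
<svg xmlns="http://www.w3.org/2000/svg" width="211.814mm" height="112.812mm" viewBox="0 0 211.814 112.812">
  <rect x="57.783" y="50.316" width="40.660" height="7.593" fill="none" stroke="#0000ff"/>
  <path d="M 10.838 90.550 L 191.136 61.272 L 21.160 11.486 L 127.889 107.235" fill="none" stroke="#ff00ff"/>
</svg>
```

viewBox `0 0 211.814 112.812` with mm width/height → 1 unit = 1 mm. Flip: y_m = 112.812 − y_svg.

**Shape 1** — `<rect>` rectangle, stroke `#0000ff` → score (S499, F2395). Machine vertices: (57.783,62.496) → (98.443,62.496) → (98.443,54.903) → (57.783,54.903) → (57.783,62.496). Closed: final G1 returns to the first vertex.

**Shape 2** — `<path>` open polyline, stroke `#ff00ff` → cut (S782, F1167). Machine vertices: (10.838,22.262) → (191.136,51.540) → (21.160,101.326) → (127.889,5.577). Open path.

G21
G90
G00 X57.783 Y62.496
M3 S499
G1 X98.443 Y62.496 F2395
G1 X98.443 Y54.903 F2395
G1 X57.783 Y54.903 F2395
G1 X57.783 Y62.496 F2395
M5
G00 X10.838 Y22.262
M3 S782
G1 X191.136 Y51.540 F1167
G1 X21.160 Y101.326 F1167
G1 X127.889 Y5.577 F1167
M5
G00 X0.000 Y0.000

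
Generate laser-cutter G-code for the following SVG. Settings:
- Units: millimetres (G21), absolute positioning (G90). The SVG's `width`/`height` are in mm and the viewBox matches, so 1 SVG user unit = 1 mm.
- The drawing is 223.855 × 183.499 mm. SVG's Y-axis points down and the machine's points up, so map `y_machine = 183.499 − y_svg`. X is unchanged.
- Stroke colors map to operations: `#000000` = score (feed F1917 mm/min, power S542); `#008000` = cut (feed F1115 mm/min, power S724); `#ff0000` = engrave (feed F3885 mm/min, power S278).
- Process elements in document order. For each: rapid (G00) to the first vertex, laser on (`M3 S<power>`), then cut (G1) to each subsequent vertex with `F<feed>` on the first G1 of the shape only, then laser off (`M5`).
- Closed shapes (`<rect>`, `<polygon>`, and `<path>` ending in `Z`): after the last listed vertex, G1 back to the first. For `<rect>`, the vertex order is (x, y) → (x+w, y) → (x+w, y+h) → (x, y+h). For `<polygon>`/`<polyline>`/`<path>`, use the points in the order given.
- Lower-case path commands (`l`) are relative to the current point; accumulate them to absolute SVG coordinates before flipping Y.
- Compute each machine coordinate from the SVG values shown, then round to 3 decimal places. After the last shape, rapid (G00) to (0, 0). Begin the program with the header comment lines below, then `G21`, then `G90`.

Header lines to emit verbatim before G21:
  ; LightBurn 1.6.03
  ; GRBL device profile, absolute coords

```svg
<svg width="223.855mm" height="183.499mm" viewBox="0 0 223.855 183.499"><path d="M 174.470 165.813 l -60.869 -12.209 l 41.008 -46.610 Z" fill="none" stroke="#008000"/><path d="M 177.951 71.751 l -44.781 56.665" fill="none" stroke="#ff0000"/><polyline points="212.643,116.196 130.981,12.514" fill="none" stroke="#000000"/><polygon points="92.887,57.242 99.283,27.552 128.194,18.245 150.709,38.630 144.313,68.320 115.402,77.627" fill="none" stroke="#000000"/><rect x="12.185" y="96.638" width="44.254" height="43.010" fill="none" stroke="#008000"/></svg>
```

Since the viewBox matches the mm dimensions, user units are millimetres directly. The only transform is the Y-flip y_m = 183.499 − y_svg.

Shape 1 is a regular polygon drawn with `<path>`. Its stroke #008000 means cut at S724, F1115. After flipping Y the toolpath is (174.470,17.686) → (113.601,29.895) → (154.609,76.505) → (174.470,17.686), returning to the start.

Shape 2 is a line segment drawn with `<path>`. Its stroke #ff0000 means engrave at S278, F3885. After flipping Y the toolpath is (177.951,111.748) → (133.170,55.083).

Shape 3 is a line segment drawn with `<polyline>`. Its stroke #000000 means score at S542, F1917. After flipping Y the toolpath is (212.643,67.303) → (130.981,170.985).

Shape 4 is a regular polygon drawn with `<polygon>`. Its stroke #000000 means score at S542, F1917. After flipping Y the toolpath is (92.887,126.257) → (99.283,155.947) → (128.194,165.254) → (150.709,144.869) → (144.313,115.179) → (115.402,105.872) → (92.887,126.257), returning to the start.

Shape 5 is a rectangle drawn with `<rect>`. Its stroke #008000 means cut at S724, F1115. After flipping Y the toolpath is (12.185,86.861) → (56.439,86.861) → (56.439,43.851) → (12.185,43.851) → (12.185,86.861), returning to the start.

; LightBurn 1.6.03
; GRBL device profile, absolute coords
G21
G90
G00 X174.470 Y17.686
M3 S724
G1 X113.601 Y29.895 F1115
G1 X154.609 Y76.505
G1 X174.470 Y17.686
M5
G00 X177.951 Y111.748
M3 S278
G1 X133.170 Y55.083 F3885
M5
G00 X212.643 Y67.303
M3 S542
G1 X130.981 Y170.985 F1917
M5
G00 X92.887 Y126.257
M3 S542
G1 X99.283 Y155.947 F1917
G1 X128.194 Y165.254
G1 X150.709 Y144.869
G1 X144.313 Y115.179
G1 X115.402 Y105.872
G1 X92.887 Y126.257
M5
G00 X12.185 Y86.861
M3 S724
G1 X56.439 Y86.861 F1115
G1 X56.439 Y43.851
G1 X12.185 Y43.851
G1 X12.185 Y86.861
M5
G00 X0.000 Y0.000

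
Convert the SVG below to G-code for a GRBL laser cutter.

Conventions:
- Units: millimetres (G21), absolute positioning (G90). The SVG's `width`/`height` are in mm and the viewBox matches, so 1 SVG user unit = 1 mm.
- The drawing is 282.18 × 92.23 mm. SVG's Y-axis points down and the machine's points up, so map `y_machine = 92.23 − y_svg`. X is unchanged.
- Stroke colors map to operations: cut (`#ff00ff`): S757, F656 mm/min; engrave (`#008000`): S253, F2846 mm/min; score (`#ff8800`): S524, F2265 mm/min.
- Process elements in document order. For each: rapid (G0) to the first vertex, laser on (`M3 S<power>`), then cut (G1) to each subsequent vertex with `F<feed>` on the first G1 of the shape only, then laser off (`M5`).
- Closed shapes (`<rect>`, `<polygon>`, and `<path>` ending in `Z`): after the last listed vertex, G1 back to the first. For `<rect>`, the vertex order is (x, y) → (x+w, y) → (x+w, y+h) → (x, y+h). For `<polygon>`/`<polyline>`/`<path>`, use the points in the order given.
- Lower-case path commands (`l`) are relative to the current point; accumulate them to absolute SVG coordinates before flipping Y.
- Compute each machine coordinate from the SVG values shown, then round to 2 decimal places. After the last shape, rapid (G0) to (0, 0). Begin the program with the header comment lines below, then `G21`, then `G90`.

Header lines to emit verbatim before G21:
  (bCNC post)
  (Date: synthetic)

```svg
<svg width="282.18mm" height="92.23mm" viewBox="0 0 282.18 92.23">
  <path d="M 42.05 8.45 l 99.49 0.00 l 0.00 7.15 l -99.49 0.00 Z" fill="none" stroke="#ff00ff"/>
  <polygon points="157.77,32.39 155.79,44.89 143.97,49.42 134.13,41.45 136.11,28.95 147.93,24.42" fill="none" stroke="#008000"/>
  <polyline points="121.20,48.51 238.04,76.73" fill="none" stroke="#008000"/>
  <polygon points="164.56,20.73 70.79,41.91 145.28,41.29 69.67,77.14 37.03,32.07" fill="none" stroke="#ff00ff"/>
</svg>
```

Since the viewBox matches the mm dimensions, user units are millimetres directly. The only transform is the Y-flip y_m = 92.23 − y_svg.

Shape 1 is a rectangle drawn with `<path>`. Its stroke #ff00ff means cut at S757, F656. After flipping Y the toolpath is (42.05,83.78) → (141.54,83.78) → (141.54,76.63) → (42.05,76.63) → (42.05,83.78), returning to the start.

Shape 2 is a regular polygon drawn with `<polygon>`. Its stroke #008000 means engrave at S253, F2846. After flipping Y the toolpath is (157.77,59.84) → (155.79,47.34) → (143.97,42.81) → (134.13,50.78) → (136.11,63.28) → (147.93,67.81) → (157.77,59.84), returning to the start.

Shape 3 is a line segment drawn with `<polyline>`. Its stroke #008000 means engrave at S253, F2846. After flipping Y the toolpath is (121.20,43.72) → (238.04,15.50).

Shape 4 is a closed polygon drawn with `<polygon>`. Its stroke #ff00ff means cut at S757, F656. After flipping Y the toolpath is (164.56,71.50) → (70.79,50.32) → (145.28,50.94) → (69.67,15.09) → (37.03,60.16) → (164.56,71.50), returning to the start.

(bCNC post)
(Date: synthetic)
G21
G90
G0 X42.05 Y83.78
M3 S757
G1 X141.54 Y83.78 F656
G1 X141.54 Y76.63
G1 X42.05 Y76.63
G1 X42.05 Y83.78
M5
G0 X157.77 Y59.84
M3 S253
G1 X155.79 Y47.34 F2846
G1 X143.97 Y42.81
G1 X134.13 Y50.78
G1 X136.11 Y63.28
G1 X147.93 Y67.81
G1 X157.77 Y59.84
M5
G0 X121.20 Y43.72
M3 S253
G1 X238.04 Y15.50 F2846
M5
G0 X164.56 Y71.50
M3 S757
G1 X70.79 Y50.32 F656
G1 X145.28 Y50.94
G1 X69.67 Y15.09
G1 X37.03 Y60.16
G1 X164.56 Y71.50
M5
G0 X0.00 Y0.00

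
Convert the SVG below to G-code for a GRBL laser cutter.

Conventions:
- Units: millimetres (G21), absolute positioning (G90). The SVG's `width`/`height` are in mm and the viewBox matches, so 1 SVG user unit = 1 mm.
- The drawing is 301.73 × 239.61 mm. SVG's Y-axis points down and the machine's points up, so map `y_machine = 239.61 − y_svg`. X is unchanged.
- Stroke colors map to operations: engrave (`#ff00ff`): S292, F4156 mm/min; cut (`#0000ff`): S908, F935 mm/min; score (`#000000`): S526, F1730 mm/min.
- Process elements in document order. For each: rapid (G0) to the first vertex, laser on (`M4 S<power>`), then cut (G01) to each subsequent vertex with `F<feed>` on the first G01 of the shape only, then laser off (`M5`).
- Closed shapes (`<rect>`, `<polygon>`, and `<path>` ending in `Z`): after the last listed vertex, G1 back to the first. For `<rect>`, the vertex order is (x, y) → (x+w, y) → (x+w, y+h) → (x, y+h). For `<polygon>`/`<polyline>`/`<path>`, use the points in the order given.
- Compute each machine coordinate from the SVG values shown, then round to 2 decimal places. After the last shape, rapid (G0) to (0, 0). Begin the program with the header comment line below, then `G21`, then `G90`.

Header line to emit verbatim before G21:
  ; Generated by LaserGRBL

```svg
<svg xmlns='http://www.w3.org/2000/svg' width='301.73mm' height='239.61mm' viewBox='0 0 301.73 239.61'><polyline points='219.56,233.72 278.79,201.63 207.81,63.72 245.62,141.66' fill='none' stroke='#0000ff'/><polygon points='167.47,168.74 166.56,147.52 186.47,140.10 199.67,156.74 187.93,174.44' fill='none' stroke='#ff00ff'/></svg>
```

viewBox `0 0 301.73 239.61` with mm width/height → 1 unit = 1 mm. Flip: y_m = 239.61 − y_svg.

**Shape 1** — `<polyline>` open polyline, stroke `#0000ff` → cut (S908, F935). Machine vertices: (219.56,5.89) → (278.79,37.98) → (207.81,175.89) → (245.62,97.95). Open path.

**Shape 2** — `<polygon>` regular polygon, stroke `#ff00ff` → engrave (S292, F4156). Machine vertices: (167.47,70.87) → (166.56,92.09) → (186.47,99.51) → (199.67,82.87) → (187.93,65.17) → (167.47,70.87). Closed: final G1 returns to the first vertex.

; Generated by LaserGRBL
G21
G90
G0 X219.56 Y5.89
M4 S908
G01 X278.79 Y37.98 F935
G01 X207.81 Y175.89
G01 X245.62 Y97.95
M5
G0 X167.47 Y70.87
M4 S292
G01 X166.56 Y92.09 F4156
G01 X186.47 Y99.51
G01 X199.67 Y82.87
G01 X187.93 Y65.17
G01 X167.47 Y70.87
M5
G0 X0.00 Y0.00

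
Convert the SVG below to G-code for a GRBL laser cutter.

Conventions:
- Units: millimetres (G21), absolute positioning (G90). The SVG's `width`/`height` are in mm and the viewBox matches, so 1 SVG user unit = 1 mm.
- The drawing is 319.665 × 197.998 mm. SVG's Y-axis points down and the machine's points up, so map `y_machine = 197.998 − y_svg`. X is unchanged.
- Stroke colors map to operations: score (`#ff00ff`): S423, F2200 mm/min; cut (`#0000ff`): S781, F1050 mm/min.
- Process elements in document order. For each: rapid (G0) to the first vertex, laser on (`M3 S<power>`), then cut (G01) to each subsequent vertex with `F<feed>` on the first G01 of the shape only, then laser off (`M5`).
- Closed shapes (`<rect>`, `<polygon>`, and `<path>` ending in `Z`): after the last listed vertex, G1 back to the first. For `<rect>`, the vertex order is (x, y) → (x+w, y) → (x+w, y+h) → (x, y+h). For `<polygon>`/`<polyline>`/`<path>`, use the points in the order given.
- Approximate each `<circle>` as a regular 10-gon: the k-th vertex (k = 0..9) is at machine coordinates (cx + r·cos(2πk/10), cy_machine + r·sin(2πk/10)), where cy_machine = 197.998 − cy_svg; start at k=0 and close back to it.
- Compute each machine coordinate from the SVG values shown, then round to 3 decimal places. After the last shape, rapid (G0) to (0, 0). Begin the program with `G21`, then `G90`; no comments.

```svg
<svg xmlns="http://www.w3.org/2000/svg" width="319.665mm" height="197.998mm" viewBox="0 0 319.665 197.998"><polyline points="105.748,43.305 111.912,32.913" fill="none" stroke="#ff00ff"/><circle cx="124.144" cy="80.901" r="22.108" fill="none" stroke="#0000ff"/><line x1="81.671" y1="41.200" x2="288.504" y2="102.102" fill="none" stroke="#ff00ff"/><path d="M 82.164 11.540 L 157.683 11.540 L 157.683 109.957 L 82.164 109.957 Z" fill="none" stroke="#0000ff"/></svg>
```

viewBox `0 0 319.665 197.998` with mm width/height → 1 unit = 1 mm. Flip: y_m = 197.998 − y_svg.

**Shape 1** — `<polyline>` line segment, stroke `#ff00ff` → score (S423, F2200). Machine vertices: (105.748,154.693) → (111.912,165.085). Open path.

**Shape 2** — `<circle>` circle, stroke `#0000ff` → cut (S781, F1050). Machine vertices: (146.252,117.097) → (142.030,130.092) → (130.976,138.123) → (117.312,138.123) → (106.258,130.092) → (102.036,117.097) → (106.258,104.102) → (117.312,96.071) → (130.976,96.071) → (142.030,104.102) → (146.252,117.097). Closed: final G1 returns to the first vertex.

**Shape 3** — `<line>` line segment, stroke `#ff00ff` → score (S423, F2200). Machine vertices: (81.671,156.798) → (288.504,95.896). Open path.

**Shape 4** — `<path>` rectangle, stroke `#0000ff` → cut (S781, F1050). Machine vertices: (82.164,186.458) → (157.683,186.458) → (157.683,88.041) → (82.164,88.041) → (82.164,186.458). Closed: final G1 returns to the first vertex.

G21
G90
G0 X105.748 Y154.693
M3 S423
G01 X111.912 Y165.085 F2200
M5
G0 X146.252 Y117.097
M3 S781
G01 X142.030 Y130.092 F1050
G01 X130.976 Y138.123
G01 X117.312 Y138.123
G01 X106.258 Y130.092
G01 X102.036 Y117.097
G01 X106.258 Y104.102
G01 X117.312 Y96.071
G01 X130.976 Y96.071
G01 X142.030 Y104.102
G01 X146.252 Y117.097
M5
G0 X81.671 Y156.798
M3 S423
G01 X288.504 Y95.896 F2200
M5
G0 X82.164 Y186.458
M3 S781
G01 X157.683 Y186.458 F1050
G01 X157.683 Y88.041
G01 X82.164 Y88.041
G01 X82.164 Y186.458
M5
G0 X0.000 Y0.000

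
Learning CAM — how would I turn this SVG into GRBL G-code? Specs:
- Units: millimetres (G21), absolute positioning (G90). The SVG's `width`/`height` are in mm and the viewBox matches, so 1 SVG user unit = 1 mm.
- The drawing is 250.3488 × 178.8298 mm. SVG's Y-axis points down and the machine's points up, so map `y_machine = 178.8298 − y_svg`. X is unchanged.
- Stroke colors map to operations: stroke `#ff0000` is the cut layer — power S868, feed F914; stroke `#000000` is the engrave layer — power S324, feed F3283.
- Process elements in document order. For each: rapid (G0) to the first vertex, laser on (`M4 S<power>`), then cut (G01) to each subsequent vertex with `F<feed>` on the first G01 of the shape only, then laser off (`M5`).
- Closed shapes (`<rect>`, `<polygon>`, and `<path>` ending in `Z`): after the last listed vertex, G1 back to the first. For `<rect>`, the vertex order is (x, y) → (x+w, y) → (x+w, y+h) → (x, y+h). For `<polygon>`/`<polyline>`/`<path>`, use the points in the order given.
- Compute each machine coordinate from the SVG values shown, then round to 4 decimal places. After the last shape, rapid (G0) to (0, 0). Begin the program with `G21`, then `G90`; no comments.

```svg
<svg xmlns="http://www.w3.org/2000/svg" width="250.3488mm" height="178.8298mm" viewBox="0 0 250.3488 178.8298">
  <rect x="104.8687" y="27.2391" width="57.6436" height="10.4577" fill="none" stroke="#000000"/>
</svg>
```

Since the viewBox matches the mm dimensions, user units are millimetres directly. The only transform is the Y-flip y_m = 178.8298 − y_svg.

Shape 1 is a rectangle drawn with `<rect>`. Its stroke #000000 means engrave at S324, F3283. After flipping Y the toolpath is (104.8687,151.5907) → (162.5123,151.5907) → (162.5123,141.1330) → (104.8687,141.1330) → (104.8687,151.5907), returning to the start.

G21
G90
G0 X104.8687 Y151.5907
M4 S324
G01 X162.5123 Y151.5907 F3283
G01 X162.5123 Y141.1330
G01 X104.8687 Y141.1330
G01 X104.8687 Y151.5907
M5
G0 X0.0000 Y0.0000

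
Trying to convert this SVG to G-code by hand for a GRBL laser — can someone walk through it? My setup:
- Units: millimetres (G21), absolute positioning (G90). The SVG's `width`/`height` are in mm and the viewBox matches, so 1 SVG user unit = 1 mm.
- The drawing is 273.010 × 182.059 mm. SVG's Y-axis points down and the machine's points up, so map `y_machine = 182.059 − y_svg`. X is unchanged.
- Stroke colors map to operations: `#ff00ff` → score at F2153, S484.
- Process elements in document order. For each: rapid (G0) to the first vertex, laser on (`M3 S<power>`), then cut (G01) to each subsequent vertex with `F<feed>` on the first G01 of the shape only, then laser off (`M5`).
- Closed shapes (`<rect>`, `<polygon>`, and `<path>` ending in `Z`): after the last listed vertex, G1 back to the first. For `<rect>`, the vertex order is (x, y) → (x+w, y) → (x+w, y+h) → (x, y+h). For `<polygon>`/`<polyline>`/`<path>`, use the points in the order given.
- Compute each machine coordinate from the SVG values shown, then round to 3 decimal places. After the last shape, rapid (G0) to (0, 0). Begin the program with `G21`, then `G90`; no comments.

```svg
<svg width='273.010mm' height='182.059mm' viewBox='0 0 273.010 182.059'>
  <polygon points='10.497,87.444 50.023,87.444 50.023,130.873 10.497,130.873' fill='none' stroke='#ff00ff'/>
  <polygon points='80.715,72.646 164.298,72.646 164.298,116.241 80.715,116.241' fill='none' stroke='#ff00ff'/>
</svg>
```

G21
G90
G0 X10.497 Y94.615
M3 S484
G01 X50.023 Y94.615 F2153
G01 X50.023 Y51.186
G01 X10.497 Y51.186
G01 X10.497 Y94.615
M5
G0 X80.715 Y109.413
M3 S484
G01 X164.298 Y109.413 F2153
G01 X164.298 Y65.818
G01 X80.715 Y65.818
G01 X80.715 Y109.413
M5
G0 X0.000 Y0.000

viewBox `0 0 273.010 182.059` with mm width/height → 1 unit = 1 mm. Flip: y_m = 182.059 − y_svg.

**Shape 1** — `<polygon>` rectangle, stroke `#ff00ff` → score (S484, F2153). Machine vertices: (10.497,94.615) → (50.023,94.615) → (50.023,51.186) → (10.497,51.186) → (10.497,94.615). Closed: final G1 returns to the first vertex.

**Shape 2** — `<polygon>` rectangle, stroke `#ff00ff` → score (S484, F2153). Machine vertices: (80.715,109.413) → (164.298,109.413) → (164.298,65.818) → (80.715,65.818) → (80.715,109.413). Closed: final G1 returns to the first vertex.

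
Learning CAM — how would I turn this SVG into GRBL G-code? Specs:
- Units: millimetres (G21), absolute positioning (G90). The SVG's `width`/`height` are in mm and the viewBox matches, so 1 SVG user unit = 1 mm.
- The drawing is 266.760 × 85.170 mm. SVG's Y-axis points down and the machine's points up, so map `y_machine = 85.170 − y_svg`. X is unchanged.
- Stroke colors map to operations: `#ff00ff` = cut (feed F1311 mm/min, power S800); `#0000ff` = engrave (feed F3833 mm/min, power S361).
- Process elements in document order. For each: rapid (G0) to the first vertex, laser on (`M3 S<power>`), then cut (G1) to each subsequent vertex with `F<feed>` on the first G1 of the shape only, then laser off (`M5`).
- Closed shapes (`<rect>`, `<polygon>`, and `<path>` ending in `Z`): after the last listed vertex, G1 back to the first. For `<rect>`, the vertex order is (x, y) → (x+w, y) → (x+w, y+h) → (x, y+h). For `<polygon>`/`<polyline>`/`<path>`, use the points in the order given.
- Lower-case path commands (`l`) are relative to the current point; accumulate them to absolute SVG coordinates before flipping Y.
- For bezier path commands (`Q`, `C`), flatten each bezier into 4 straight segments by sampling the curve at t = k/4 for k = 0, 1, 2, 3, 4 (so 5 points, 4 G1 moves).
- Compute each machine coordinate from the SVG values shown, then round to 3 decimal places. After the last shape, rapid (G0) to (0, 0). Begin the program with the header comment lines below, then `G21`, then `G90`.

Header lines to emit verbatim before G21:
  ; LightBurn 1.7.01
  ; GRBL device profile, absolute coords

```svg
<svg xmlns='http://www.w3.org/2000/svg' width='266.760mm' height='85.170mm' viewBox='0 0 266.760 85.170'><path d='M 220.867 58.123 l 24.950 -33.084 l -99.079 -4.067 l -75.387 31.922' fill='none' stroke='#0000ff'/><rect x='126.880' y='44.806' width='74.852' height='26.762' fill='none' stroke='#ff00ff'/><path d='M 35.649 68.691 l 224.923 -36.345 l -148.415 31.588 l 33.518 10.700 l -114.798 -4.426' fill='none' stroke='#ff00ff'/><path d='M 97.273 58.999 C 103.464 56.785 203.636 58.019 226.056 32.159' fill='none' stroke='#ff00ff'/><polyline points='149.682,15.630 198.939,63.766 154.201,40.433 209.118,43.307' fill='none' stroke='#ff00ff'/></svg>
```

; LightBurn 1.7.01
; GRBL device profile, absolute coords
G21
G90
G0 X220.867 Y27.047
M3 S361
G1 X245.817 Y60.131 F3833
G1 X146.738 Y64.198
G1 X71.351 Y32.276
M5
G0 X126.880 Y40.364
M3 S800
G1 X201.732 Y40.364 F1311
G1 X201.732 Y13.602
G1 X126.880 Y13.602
G1 X126.880 Y40.364
M5
G0 X35.649 Y16.479
M3 S800
G1 X260.572 Y52.824 F1311
G1 X112.157 Y21.236
G1 X145.675 Y10.536
G1 X30.877 Y14.962
M5
G0 X97.273 Y26.171
M3 S800
G1 X116.854 Y27.662 F1311
G1 X155.579 Y30.724
G1 X197.346 Y38.219
G1 X226.056 Y53.011
M5
G0 X149.682 Y69.540
M3 S800
G1 X198.939 Y21.404 F1311
G1 X154.201 Y44.737
G1 X209.118 Y41.863
M5
G0 X0.000 Y0.000

1 u = 1 mm; y_m = 85.170 − y.

[1] `<path>` open polyline, #0000ff→engrave S361 F3833: (220.867,27.047) → (245.817,60.131) → (146.738,64.198) → (71.351,32.276)

[2] `<rect>` rectangle, #ff00ff→cut S800 F1311: (126.880,40.364) → (201.732,40.364) → (201.732,13.602) → (126.880,13.602) → (126.880,40.364) (closed)

[3] `<path>` open polyline, #ff00ff→cut S800 F1311: (35.649,16.479) → (260.572,52.824) → (112.157,21.236) → (145.675,10.536) → (30.877,14.962)

[4] `<path>` cubic bezier, #ff00ff→cut S800 F1311: (97.273,26.171) → (116.854,27.662) → (155.579,30.724) → (197.346,38.219) → (226.056,53.011)

[5] `<polyline>` open polyline, #ff00ff→cut S800 F1311: (149.682,69.540) → (198.939,21.404) → (154.201,44.737) → (209.118,41.863)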